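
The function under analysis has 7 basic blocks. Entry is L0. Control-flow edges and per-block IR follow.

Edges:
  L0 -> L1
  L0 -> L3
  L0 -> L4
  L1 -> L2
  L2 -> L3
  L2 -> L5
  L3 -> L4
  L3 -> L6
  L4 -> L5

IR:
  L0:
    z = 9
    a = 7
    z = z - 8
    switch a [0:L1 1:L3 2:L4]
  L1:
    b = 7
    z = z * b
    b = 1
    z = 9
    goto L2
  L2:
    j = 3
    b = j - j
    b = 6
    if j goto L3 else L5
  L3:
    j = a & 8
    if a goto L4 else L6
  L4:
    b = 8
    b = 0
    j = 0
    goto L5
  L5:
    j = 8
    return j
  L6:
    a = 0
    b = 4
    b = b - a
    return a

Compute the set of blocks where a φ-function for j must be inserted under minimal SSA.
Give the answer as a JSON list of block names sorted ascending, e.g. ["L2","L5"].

idom tree: L1←L0 L2←L1 L3←L0 L4←L0 L5←L0 L6←L3
Dom at joins:
  L3: preds {L0,L2}: {L0} ∩ {L0,L1,L2} = {L0}; idom=L0
  L4: preds {L0,L3}: {L0} ∩ {L0,L3} = {L0}; idom=L0
  L5: preds {L2,L4}: {L0,L1,L2} ∩ {L0,L4} = {L0}; idom=L0

DF derivation:
  L3←L0: walk · to L0
  L3←L2: walk L2→L1 to L0
  L4←L0: walk · to L0
  L4←L3: walk L3 to L0
  L5←L2: walk L2→L1 to L0
  L5←L4: walk L4 to L0
  L0: DF=∅
  L1: DF={L3,L5}
  L2: DF={L3,L5}
  L3: DF={L4}
  L4: DF={L5}
  L5: DF=∅
  L6: DF=∅

φ for j: defs {L2,L3,L4,L5}
  DF⁺ = {L3,L4,L5}

Answer: ["L3", "L4", "L5"]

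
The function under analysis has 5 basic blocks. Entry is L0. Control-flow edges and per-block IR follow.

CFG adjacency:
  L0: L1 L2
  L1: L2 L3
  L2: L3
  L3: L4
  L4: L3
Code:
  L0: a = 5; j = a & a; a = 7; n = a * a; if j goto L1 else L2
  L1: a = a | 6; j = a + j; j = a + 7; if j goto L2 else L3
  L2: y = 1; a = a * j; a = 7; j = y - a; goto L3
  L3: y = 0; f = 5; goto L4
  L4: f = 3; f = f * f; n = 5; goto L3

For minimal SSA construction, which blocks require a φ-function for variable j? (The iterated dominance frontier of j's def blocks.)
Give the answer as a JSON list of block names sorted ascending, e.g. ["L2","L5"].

idom tree: L1←L0 L2←L0 L3←L0 L4←L3
Dom at joins:
  L2: preds {L0,L1}: {L0} ∩ {L0,L1} = {L0}; idom=L0
  L3: preds {L1,L2,L4}: {L0,L1} ∩ {L0,L2} ∩ {L0,L3,L4} = {L0}; idom=L0

DF walk-up:
  L2←L0: walk · to L0
  L2←L1: walk L1 to L0
  L3←L1: walk L1 to L0
  L3←L2: walk L2 to L0
  L3←L4: walk L4→L3 to L0
  L0 → ∅
  L1 → {L2,L3}
  L2 → {L3}
  L3 → {L3}
  L4 → {L3}

φ for j: defs {L0,L1,L2}
  DF⁺ = {L2,L3}

Answer: ["L2", "L3"]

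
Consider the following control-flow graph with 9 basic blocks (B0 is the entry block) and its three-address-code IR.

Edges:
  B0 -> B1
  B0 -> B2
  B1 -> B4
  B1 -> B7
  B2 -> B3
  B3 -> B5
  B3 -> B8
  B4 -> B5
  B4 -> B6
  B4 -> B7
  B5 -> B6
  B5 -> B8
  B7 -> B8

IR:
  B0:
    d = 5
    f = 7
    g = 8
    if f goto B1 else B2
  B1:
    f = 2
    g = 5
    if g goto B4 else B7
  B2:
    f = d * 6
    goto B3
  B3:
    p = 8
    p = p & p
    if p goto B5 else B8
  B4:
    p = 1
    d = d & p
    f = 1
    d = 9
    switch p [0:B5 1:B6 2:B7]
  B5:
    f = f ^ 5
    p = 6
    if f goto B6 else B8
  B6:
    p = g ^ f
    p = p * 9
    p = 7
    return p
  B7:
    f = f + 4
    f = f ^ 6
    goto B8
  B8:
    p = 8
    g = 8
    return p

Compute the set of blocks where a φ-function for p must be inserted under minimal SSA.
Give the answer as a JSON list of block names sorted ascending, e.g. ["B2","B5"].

idom tree: B1←B0 B2←B0 B3←B2 B4←B1 B5←B0 B6←B0 B7←B1 B8←B0
Join-block Dom:
  B5: preds {B3,B4}: {B0,B2,B3} ∩ {B0,B1,B4} = {B0}; idom=B0
  B6: preds {B4,B5}: {B0,B1,B4} ∩ {B0,B5} = {B0}; idom=B0
  B7: preds {B1,B4}: {B0,B1} ∩ {B0,B1,B4} = {B0,B1}; idom=B1
  B8: preds {B3,B5,B7}: {B0,B2,B3} ∩ {B0,B5} ∩ {B0,B1,B7} = {B0}; idom=B0

DF derivation:
  join B5 pred B3: B3→B2 stop@B0
  join B5 pred B4: B4→B1 stop@B0
  join B6 pred B4: B4→B1 stop@B0
  join B6 pred B5: B5 stop@B0
  join B7 pred B1: · stop@B1
  join B7 pred B4: B4 stop@B1
  join B8 pred B3: B3→B2 stop@B0
  join B8 pred B5: B5 stop@B0
  join B8 pred B7: B7→B1 stop@B0
  B0: DF=∅
  B1: DF={B5,B6,B8}
  B2: DF={B5,B8}
  B3: DF={B5,B8}
  B4: DF={B5,B6,B7}
  B5: DF={B6,B8}
  B6: DF=∅
  B7: DF={B8}
  B8: DF=∅

φ for p: defs {B3,B4,B5,B6,B8}
  DF⁺ = {B5,B6,B7,B8}

Answer: ["B5", "B6", "B7", "B8"]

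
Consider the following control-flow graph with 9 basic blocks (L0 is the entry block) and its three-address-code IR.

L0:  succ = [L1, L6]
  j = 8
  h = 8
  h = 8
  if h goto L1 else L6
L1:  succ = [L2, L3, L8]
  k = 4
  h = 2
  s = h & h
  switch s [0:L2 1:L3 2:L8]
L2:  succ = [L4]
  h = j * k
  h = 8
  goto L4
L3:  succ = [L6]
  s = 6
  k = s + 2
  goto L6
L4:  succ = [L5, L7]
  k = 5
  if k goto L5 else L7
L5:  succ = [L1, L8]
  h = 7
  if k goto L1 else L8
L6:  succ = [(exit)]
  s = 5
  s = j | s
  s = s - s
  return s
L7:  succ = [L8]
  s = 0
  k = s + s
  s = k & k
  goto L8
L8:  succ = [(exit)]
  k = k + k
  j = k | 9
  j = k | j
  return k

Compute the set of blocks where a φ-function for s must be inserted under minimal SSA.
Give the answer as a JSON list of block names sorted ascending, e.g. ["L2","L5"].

idom tree: L1←L0 L2←L1 L3←L1 L4←L2 L5←L4 L6←L0 L7←L4 L8←L1
Dom∩ at merges:
  L1: preds {L0,L5}: {L0} ∩ {L0,L1,L2,L4,L5} = {L0}; idom=L0
  L6: preds {L0,L3}: {L0} ∩ {L0,L1,L3} = {L0}; idom=L0
  L8: preds {L1,L5,L7}: {L0,L1} ∩ {L0,L1,L2,L4,L5} ∩ {L0,L1,L2,L4,L7} = {L0,L1}; idom=L1

DF derivation:
  join L1 pred L0: · stop@L0
  join L1 pred L5: L5→L4→L2→L1 stop@L0
  join L6 pred L0: · stop@L0
  join L6 pred L3: L3→L1 stop@L0
  join L8 pred L1: · stop@L1
  join L8 pred L5: L5→L4→L2 stop@L1
  join L8 pred L7: L7→L4→L2 stop@L1
  L0 → ∅
  L1 → {L1,L6}
  L2 → {L1,L8}
  L3 → {L6}
  L4 → {L1,L8}
  L5 → {L1,L8}
  L6 → ∅
  L7 → {L8}
  L8 → ∅

φ for s: defs {L1,L3,L6,L7}
  DF⁺ = {L1,L6,L8}

Answer: ["L1", "L6", "L8"]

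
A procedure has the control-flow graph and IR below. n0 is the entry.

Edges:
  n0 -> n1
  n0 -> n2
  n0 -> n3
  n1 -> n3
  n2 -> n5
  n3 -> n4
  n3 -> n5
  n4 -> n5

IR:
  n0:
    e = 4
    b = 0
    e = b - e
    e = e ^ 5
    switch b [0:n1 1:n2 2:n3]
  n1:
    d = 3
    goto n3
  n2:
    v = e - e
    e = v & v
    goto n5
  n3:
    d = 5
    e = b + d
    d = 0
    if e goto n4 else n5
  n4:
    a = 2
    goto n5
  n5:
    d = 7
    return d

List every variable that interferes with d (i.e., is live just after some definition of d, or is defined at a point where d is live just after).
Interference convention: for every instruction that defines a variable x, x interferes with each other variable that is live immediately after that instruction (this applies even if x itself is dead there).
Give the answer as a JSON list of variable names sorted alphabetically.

def/use:
  n0 def {b,e} use ∅
  n1 def {d} use ∅
  n2 def {e,v} use {e}
  n3 def {d,e} use {b}
  n4 def {a} use ∅
  n5 def {d} use ∅

Live sets:
  live n0: ∅→{b,e}
  live n1: {b}→{b}
  live n2: {e}→∅
  live n3: {b}→∅
  live n4: ∅→∅
  live n5: ∅→∅

Interference:
  a — ∅
  b — {d,e}
  d — {b,e}
  e — {b,d}
  v — ∅

N(d) = ["b", "e"]

Answer: ["b", "e"]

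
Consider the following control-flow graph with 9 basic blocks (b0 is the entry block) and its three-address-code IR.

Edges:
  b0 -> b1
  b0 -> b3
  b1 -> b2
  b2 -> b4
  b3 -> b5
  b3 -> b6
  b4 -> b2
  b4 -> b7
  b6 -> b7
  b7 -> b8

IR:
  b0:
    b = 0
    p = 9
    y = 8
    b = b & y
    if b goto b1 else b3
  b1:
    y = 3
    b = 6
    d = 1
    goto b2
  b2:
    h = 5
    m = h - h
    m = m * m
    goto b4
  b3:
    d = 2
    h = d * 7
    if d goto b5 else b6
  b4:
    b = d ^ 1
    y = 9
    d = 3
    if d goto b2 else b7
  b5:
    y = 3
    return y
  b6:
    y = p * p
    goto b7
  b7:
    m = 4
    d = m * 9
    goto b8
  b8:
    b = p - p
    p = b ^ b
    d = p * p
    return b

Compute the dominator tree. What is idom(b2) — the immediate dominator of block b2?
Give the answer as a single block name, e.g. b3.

idom tree: b1←b0 b2←b1 b3←b0 b4←b2 b5←b3 b6←b3 b7←b0 b8←b7
Join-block Dom:
  b2: preds {b1,b4}: {b0,b1} ∩ {b0,b1,b2,b4} = {b0,b1}; idom=b1
  b7: preds {b4,b6}: {b0,b1,b2,b4} ∩ {b0,b3,b6} = {b0}; idom=b0

idom(b2) = b1

Answer: b1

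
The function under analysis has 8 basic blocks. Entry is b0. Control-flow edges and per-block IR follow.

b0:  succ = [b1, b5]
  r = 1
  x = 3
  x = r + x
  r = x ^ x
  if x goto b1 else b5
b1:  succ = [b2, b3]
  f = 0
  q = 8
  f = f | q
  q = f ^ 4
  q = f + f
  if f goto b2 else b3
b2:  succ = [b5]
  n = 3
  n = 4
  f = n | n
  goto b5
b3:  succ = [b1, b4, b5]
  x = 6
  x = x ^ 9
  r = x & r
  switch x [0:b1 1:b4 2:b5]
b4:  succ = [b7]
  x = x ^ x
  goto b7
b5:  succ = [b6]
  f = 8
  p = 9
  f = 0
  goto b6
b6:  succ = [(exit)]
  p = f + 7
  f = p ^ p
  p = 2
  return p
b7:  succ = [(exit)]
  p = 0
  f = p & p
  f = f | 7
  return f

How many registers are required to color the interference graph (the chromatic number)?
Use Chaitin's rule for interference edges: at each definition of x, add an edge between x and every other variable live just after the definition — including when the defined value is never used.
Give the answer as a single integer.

Block summaries:
  b0 def {r,x} use ∅
  b1 def {f,q} use ∅
  b2 def {f,n} use ∅
  b3 def {r,x} use {r}
  b4 def {x} use {x}
  b5 def {f,p} use ∅
  b6 def {f,p} use {f}
  b7 def {f,p} use ∅

Live sets:
  b0 li=∅ lo={r}
  b1 li={r} lo={r}
  b2 li=∅ lo=∅
  b3 li={r} lo={r,x}
  b4 li={x} lo=∅
  b5 li=∅ lo={f}
  b6 li={f} lo=∅
  b7 li=∅ lo=∅

Interfere edges:
  f: {q,r}
  n: ∅
  p: ∅
  q: {f,r}
  r: {f,q,x}
  x: {r}

Registers:
  clique {f,q,r} ⇒ need ≥ 3
  3-colouring: r0={n,p,r}  r1={f,x}  r2={q}
  χ = 3

Answer: 3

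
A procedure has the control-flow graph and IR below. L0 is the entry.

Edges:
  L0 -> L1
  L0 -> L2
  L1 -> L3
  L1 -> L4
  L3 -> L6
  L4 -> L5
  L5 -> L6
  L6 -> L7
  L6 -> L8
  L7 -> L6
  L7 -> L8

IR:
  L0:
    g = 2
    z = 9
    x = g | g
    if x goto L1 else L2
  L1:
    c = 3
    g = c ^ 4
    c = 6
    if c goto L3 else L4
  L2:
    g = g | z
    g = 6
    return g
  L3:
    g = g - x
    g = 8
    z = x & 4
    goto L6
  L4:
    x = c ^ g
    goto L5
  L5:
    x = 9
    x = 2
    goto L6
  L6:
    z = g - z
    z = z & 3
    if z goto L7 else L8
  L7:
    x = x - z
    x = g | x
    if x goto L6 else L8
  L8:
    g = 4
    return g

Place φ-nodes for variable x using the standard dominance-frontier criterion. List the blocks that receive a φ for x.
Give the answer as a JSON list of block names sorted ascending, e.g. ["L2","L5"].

idom tree: L1←L0 L2←L0 L3←L1 L4←L1 L5←L4 L6←L1 L7←L6 L8←L6
Join-block Dom:
  L6: preds {L3,L5,L7}: {L0,L1,L3} ∩ {L0,L1,L4,L5} ∩ {L0,L1,L6,L7} = {L0,L1}; idom=L1
  L8: preds {L6,L7}: {L0,L1,L6} ∩ {L0,L1,L6,L7} = {L0,L1,L6}; idom=L6

Frontier:
  join L6 pred L3: L3 stop@L1
  join L6 pred L5: L5→L4 stop@L1
  join L6 pred L7: L7→L6 stop@L1
  join L8 pred L6: · stop@L6
  join L8 pred L7: L7 stop@L6
  DF(L0)=∅
  DF(L1)=∅
  DF(L2)=∅
  DF(L3)={L6}
  DF(L4)={L6}
  DF(L5)={L6}
  DF(L6)={L6}
  DF(L7)={L6,L8}
  DF(L8)=∅

φ for x: defs {L0,L4,L5,L7}
  DF⁺ = {L6,L8}

Answer: ["L6", "L8"]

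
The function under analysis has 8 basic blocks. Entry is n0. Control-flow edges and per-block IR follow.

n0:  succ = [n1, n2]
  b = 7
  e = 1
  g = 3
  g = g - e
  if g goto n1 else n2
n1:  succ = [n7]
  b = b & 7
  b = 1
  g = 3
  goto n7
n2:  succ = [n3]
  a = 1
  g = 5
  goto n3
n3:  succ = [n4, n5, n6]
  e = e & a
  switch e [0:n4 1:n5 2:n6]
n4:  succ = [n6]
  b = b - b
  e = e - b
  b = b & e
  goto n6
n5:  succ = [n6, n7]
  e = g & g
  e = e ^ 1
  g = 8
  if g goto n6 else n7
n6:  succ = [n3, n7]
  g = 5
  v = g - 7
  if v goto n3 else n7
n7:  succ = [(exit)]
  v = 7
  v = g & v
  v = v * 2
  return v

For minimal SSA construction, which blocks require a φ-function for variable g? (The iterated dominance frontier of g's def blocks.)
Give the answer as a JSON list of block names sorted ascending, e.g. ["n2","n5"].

Answer: ["n3", "n6", "n7"]

Working:
idom tree: n1←n0 n2←n0 n3←n2 n4←n3 n5←n3 n6←n3 n7←n0
Dom at joins:
  n3: preds {n2,n6}: {n0,n2} ∩ {n0,n2,n3,n6} = {n0,n2}; idom=n2
  n6: preds {n3,n4,n5}: {n0,n2,n3} ∩ {n0,n2,n3,n4} ∩ {n0,n2,n3,n5} = {n0,n2,n3}; idom=n3
  n7: preds {n1,n5,n6}: {n0,n1} ∩ {n0,n2,n3,n5} ∩ {n0,n2,n3,n6} = {n0}; idom=n0

DF derivation:
  join n3 pred n2: · stop@n2
  join n3 pred n6: n6→n3 stop@n2
  join n6 pred n3: · stop@n3
  join n6 pred n4: n4 stop@n3
  join n6 pred n5: n5 stop@n3
  join n7 pred n1: n1 stop@n0
  join n7 pred n5: n5→n3→n2 stop@n0
  join n7 pred n6: n6→n3→n2 stop@n0
  DF(n0)=∅
  DF(n1)={n7}
  DF(n2)={n7}
  DF(n3)={n3,n7}
  DF(n4)={n6}
  DF(n5)={n6,n7}
  DF(n6)={n3,n7}
  DF(n7)=∅

φ for g: defs {n0,n1,n2,n5,n6}
  DF⁺ = {n3,n6,n7}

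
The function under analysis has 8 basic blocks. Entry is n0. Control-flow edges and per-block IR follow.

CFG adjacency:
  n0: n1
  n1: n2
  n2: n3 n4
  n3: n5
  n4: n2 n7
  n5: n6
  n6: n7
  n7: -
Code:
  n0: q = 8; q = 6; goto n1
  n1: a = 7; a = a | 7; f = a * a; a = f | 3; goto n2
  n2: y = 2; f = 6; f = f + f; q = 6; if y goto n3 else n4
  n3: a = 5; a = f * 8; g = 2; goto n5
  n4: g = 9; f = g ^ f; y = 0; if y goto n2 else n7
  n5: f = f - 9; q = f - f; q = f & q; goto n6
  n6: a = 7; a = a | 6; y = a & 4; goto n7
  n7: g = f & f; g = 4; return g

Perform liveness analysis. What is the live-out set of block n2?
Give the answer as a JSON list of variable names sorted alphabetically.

Answer: ["f"]

Working:
Block summaries:
  n0: def={q} ue=∅
  n1: def={a,f} ue=∅
  n2: def={f,q,y} ue=∅
  n3: def={a,g} ue={f}
  n4: def={f,g,y} ue={f}
  n5: def={f,q} ue={f}
  n6: def={a,y} ue=∅
  n7: def={g} ue={f}

Live sets:
  n0 li=∅ lo=∅
  n1 li=∅ lo=∅
  n2 li=∅ lo={f}
  n3 li={f} lo={f}
  n4 li={f} lo={f}
  n5 li={f} lo={f}
  n6 li={f} lo={f}
  n7 li={f} lo=∅

live-out(n2) = ["f"]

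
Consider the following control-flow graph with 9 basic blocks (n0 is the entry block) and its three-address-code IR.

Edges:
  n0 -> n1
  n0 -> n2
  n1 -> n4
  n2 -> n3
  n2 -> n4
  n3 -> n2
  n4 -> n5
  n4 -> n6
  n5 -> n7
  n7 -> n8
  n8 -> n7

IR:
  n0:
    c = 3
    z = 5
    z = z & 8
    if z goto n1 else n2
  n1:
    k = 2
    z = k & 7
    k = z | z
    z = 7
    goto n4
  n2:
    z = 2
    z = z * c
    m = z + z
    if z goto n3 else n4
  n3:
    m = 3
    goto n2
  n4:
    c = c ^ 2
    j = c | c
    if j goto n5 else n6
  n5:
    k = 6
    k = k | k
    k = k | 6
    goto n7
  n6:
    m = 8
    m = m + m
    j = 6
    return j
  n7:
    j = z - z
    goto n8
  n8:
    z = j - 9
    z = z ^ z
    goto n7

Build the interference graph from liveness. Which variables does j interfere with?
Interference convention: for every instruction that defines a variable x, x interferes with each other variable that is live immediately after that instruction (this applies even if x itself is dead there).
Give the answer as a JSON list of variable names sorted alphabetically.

Answer: ["z"]

Working:
Block summaries:
  n0: def={c,z} ue=∅
  n1: def={k,z} ue=∅
  n2: def={m,z} ue={c}
  n3: def={m} ue=∅
  n4: def={c,j} ue={c}
  n5: def={k} ue=∅
  n6: def={j,m} ue=∅
  n7: def={j} ue={z}
  n8: def={z} ue={j}

Backward fixpoint:
  n0 li=∅ lo={c}
  n1 li={c} lo={c,z}
  n2 li={c} lo={c,z}
  n3 li={c} lo={c}
  n4 li={c,z} lo={z}
  n5 li={z} lo={z}
  n6 li=∅ lo=∅
  n7 li={z} lo={j}
  n8 li={j} lo={z}

Conflict graph:
  c↔{k,m,z}
  j↔{z}
  k↔{c,z}
  m↔{c,z}
  z↔{c,j,k,m}

N(j) = ["z"]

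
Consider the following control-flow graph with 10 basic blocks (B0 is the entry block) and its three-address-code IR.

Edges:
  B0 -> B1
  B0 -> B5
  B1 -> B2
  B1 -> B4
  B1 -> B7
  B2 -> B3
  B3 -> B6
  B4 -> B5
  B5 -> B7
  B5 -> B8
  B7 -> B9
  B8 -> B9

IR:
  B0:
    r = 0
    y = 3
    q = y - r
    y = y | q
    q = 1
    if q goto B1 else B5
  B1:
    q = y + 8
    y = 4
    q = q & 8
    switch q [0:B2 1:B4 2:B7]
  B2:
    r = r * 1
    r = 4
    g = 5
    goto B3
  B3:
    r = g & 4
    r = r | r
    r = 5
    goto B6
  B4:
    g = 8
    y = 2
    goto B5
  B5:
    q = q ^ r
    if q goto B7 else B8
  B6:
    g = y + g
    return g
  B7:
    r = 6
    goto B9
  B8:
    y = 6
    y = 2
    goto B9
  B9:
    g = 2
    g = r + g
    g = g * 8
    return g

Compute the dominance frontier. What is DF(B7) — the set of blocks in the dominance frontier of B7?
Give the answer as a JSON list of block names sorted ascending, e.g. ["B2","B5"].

Answer: ["B9"]

Working:
idom tree: B1←B0 B2←B1 B3←B2 B4←B1 B5←B0 B6←B3 B7←B0 B8←B5 B9←B0
Dom∩ at merges:
  B5: preds {B0,B4}: {B0} ∩ {B0,B1,B4} = {B0}; idom=B0
  B7: preds {B1,B5}: {B0,B1} ∩ {B0,B5} = {B0}; idom=B0
  B9: preds {B7,B8}: {B0,B7} ∩ {B0,B5,B8} = {B0}; idom=B0

DF walk-up:
  B5←B0: walk · to B0
  B5←B4: walk B4→B1 to B0
  B7←B1: walk B1 to B0
  B7←B5: walk B5 to B0
  B9←B7: walk B7 to B0
  B9←B8: walk B8→B5 to B0
  B0 → ∅
  B1 → {B5,B7}
  B2 → ∅
  B3 → ∅
  B4 → {B5}
  B5 → {B7,B9}
  B6 → ∅
  B7 → {B9}
  B8 → {B9}
  B9 → ∅

DF(B7) = ["B9"]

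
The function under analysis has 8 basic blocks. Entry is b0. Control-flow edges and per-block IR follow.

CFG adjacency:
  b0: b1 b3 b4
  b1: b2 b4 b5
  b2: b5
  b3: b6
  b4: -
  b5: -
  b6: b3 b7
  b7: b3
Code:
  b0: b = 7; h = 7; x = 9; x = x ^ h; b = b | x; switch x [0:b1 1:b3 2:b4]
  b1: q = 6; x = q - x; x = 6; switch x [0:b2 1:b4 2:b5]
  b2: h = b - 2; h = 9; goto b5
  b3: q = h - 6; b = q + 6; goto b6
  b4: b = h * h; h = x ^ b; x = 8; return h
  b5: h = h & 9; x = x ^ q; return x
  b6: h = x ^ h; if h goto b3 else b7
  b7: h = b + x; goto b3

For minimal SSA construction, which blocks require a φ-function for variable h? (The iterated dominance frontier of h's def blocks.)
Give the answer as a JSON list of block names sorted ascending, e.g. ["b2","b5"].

idom tree: b1←b0 b2←b1 b3←b0 b4←b0 b5←b1 b6←b3 b7←b6
Dom at joins:
  b3: preds {b0,b6,b7}: {b0} ∩ {b0,b3,b6} ∩ {b0,b3,b6,b7} = {b0}; idom=b0
  b4: preds {b0,b1}: {b0} ∩ {b0,b1} = {b0}; idom=b0
  b5: preds {b1,b2}: {b0,b1} ∩ {b0,b1,b2} = {b0,b1}; idom=b1

DF walk-up:
  b3←b0: walk · to b0
  b3←b6: walk b6→b3 to b0
  b3←b7: walk b7→b6→b3 to b0
  b4←b0: walk · to b0
  b4←b1: walk b1 to b0
  b5←b1: walk · to b1
  b5←b2: walk b2 to b1
  b0: DF=∅
  b1: DF={b4}
  b2: DF={b5}
  b3: DF={b3}
  b4: DF=∅
  b5: DF=∅
  b6: DF={b3}
  b7: DF={b3}

φ for h: defs {b0,b2,b4,b5,b6,b7}
  DF⁺ = {b3,b5}

Answer: ["b3", "b5"]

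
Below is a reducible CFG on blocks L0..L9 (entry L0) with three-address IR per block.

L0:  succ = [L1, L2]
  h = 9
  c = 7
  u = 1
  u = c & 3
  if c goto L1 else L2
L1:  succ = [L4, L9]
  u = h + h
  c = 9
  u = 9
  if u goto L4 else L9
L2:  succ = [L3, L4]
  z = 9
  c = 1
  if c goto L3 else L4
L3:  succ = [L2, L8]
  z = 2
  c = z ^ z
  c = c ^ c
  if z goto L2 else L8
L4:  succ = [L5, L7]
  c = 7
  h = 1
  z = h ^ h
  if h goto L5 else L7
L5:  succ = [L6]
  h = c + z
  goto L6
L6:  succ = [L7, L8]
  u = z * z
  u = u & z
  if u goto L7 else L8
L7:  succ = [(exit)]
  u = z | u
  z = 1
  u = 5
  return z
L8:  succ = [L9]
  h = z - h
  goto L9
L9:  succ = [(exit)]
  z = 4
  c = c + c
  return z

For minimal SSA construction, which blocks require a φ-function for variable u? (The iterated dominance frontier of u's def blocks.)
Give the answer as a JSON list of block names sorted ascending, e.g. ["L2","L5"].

Answer: ["L4", "L7", "L8", "L9"]

Analysis:
idom tree: L1←L0 L2←L0 L3←L2 L4←L0 L5←L4 L6←L5 L7←L4 L8←L0 L9←L0
Dom∩ at merges:
  L2: preds {L0,L3}: {L0} ∩ {L0,L2,L3} = {L0}; idom=L0
  L4: preds {L1,L2}: {L0,L1} ∩ {L0,L2} = {L0}; idom=L0
  L7: preds {L4,L6}: {L0,L4} ∩ {L0,L4,L5,L6} = {L0,L4}; idom=L4
  L8: preds {L3,L6}: {L0,L2,L3} ∩ {L0,L4,L5,L6} = {L0}; idom=L0
  L9: preds {L1,L8}: {L0,L1} ∩ {L0,L8} = {L0}; idom=L0

DF walk-up:
  join L2 pred L0: · stop@L0
  join L2 pred L3: L3→L2 stop@L0
  join L4 pred L1: L1 stop@L0
  join L4 pred L2: L2 stop@L0
  join L7 pred L4: · stop@L4
  join L7 pred L6: L6→L5 stop@L4
  join L8 pred L3: L3→L2 stop@L0
  join L8 pred L6: L6→L5→L4 stop@L0
  join L9 pred L1: L1 stop@L0
  join L9 pred L8: L8 stop@L0
  L0 → ∅
  L1 → {L4,L9}
  L2 → {L2,L4,L8}
  L3 → {L2,L8}
  L4 → {L8}
  L5 → {L7,L8}
  L6 → {L7,L8}
  L7 → ∅
  L8 → {L9}
  L9 → ∅

φ for u: defs {L0,L1,L6,L7}
  DF⁺ = {L4,L7,L8,L9}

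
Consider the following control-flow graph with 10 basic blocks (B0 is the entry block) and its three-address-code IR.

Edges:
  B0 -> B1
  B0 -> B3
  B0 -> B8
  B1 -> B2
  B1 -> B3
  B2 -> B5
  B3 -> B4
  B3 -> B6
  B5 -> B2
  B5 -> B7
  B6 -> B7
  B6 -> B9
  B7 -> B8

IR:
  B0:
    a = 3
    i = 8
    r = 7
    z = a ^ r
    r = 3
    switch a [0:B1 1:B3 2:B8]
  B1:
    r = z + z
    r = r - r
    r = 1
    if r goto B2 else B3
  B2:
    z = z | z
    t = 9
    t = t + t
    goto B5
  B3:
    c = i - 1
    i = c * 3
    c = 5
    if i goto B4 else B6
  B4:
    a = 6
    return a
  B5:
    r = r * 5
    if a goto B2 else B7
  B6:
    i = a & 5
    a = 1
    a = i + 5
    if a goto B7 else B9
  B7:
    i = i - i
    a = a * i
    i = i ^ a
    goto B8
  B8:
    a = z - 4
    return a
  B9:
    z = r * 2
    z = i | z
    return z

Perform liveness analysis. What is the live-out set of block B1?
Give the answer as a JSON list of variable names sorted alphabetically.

Answer: ["a", "i", "r", "z"]

Working:
Per-block:
  B0: def={a,i,r,z} ue=∅
  B1: def={r} ue={z}
  B2: def={t,z} ue={z}
  B3: def={c,i} ue={i}
  B4: def={a} ue=∅
  B5: def={r} ue={a,r}
  B6: def={a,i} ue={a}
  B7: def={a,i} ue={a,i}
  B8: def={a} ue={z}
  B9: def={z} ue={i,r}

Backward fixpoint:
  B0 li=∅ lo={a,i,r,z}
  B1 li={a,i,z} lo={a,i,r,z}
  B2 li={a,i,r,z} lo={a,i,r,z}
  B3 li={a,i,r,z} lo={a,r,z}
  B4 li=∅ lo=∅
  B5 li={a,i,r,z} lo={a,i,r,z}
  B6 li={a,r,z} lo={a,i,r,z}
  B7 li={a,i,z} lo={z}
  B8 li={z} lo=∅
  B9 li={i,r} lo=∅

live-out(B1) = ["a", "i", "r", "z"]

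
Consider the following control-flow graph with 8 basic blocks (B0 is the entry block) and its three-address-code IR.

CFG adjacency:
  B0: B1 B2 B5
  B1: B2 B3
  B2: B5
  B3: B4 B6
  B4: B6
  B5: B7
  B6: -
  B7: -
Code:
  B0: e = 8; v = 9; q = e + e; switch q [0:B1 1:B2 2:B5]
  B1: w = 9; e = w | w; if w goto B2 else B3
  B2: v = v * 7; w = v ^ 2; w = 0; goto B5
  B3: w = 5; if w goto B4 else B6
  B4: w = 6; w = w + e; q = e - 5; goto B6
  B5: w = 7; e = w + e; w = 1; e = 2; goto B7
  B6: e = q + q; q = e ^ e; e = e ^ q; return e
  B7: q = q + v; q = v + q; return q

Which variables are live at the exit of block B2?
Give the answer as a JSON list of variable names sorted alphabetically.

Answer: ["e", "q", "v"]

Derivation:
Block summaries:
  B0: {e,q,v} / ∅
  B1: {e,w} / ∅
  B2: {v,w} / {v}
  B3: {w} / ∅
  B4: {q,w} / {e}
  B5: {e,w} / {e}
  B6: {e,q} / {q}
  B7: {q} / {q,v}

Liveness:
  B0: in=∅ out={e,q,v}
  B1: in={q,v} out={e,q,v}
  B2: in={e,q,v} out={e,q,v}
  B3: in={e,q} out={e,q}
  B4: in={e} out={q}
  B5: in={e,q,v} out={q,v}
  B6: in={q} out=∅
  B7: in={q,v} out=∅

live-out(B2) = ["e", "q", "v"]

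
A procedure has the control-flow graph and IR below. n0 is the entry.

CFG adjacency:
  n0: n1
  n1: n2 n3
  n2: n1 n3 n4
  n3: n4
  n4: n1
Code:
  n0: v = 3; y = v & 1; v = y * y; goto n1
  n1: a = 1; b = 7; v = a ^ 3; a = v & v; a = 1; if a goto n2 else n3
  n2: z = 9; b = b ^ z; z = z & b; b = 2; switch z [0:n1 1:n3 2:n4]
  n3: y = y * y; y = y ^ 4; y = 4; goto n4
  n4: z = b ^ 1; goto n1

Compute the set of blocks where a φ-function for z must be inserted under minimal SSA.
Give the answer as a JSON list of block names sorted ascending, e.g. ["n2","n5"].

Answer: ["n1", "n3", "n4"]

Analysis:
idom tree: n1←n0 n2←n1 n3←n1 n4←n1
Dom at joins:
  n1: preds {n0,n2,n4}: {n0} ∩ {n0,n1,n2} ∩ {n0,n1,n4} = {n0}; idom=n0
  n3: preds {n1,n2}: {n0,n1} ∩ {n0,n1,n2} = {n0,n1}; idom=n1
  n4: preds {n2,n3}: {n0,n1,n2} ∩ {n0,n1,n3} = {n0,n1}; idom=n1

DF walk-up:
  join n1 pred n0: · stop@n0
  join n1 pred n2: n2→n1 stop@n0
  join n1 pred n4: n4→n1 stop@n0
  join n3 pred n1: · stop@n1
  join n3 pred n2: n2 stop@n1
  join n4 pred n2: n2 stop@n1
  join n4 pred n3: n3 stop@n1
  n0 → ∅
  n1 → {n1}
  n2 → {n1,n3,n4}
  n3 → {n4}
  n4 → {n1}

φ for z: defs {n2,n4}
  DF⁺ = {n1,n3,n4}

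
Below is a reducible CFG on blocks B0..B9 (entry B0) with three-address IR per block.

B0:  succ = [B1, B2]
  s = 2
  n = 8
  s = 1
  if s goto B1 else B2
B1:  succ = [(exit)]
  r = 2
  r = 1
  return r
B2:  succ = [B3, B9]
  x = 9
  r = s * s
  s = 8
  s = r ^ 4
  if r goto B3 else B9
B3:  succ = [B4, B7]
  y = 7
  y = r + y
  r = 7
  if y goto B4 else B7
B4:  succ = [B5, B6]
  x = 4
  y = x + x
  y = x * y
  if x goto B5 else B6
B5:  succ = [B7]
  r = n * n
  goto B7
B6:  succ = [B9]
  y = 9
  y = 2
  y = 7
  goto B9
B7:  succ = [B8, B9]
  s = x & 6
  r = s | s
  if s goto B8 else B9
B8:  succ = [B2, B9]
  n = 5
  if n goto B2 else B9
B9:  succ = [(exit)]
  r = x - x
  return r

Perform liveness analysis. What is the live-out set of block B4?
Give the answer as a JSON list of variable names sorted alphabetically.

Answer: ["n", "x"]

Derivation:
Per-block:
  B0: def={n,s} ue=∅
  B1: def={r} ue=∅
  B2: def={r,s,x} ue={s}
  B3: def={r,y} ue={r}
  B4: def={x,y} ue=∅
  B5: def={r} ue={n}
  B6: def={y} ue=∅
  B7: def={r,s} ue={x}
  B8: def={n} ue=∅
  B9: def={r} ue={x}

Liveness:
  live B0: ∅→{n,s}
  live B1: ∅→∅
  live B2: {n,s}→{n,r,x}
  live B3: {n,r,x}→{n,x}
  live B4: {n}→{n,x}
  live B5: {n,x}→{x}
  live B6: {x}→{x}
  live B7: {x}→{s,x}
  live B8: {s,x}→{n,s,x}
  live B9: {x}→∅

live-out(B4) = ["n", "x"]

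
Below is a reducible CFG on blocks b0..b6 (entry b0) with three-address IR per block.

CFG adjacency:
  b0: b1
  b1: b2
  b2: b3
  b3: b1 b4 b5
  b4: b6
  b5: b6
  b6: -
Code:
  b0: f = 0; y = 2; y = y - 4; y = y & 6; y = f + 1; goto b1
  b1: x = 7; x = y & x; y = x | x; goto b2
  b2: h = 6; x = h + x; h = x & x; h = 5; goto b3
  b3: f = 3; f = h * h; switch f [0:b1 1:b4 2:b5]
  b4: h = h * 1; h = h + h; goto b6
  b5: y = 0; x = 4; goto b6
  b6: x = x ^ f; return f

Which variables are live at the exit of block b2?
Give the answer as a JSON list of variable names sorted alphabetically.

Block summaries:
  b0: def={f,y} ue=∅
  b1: def={x,y} ue={y}
  b2: def={h,x} ue={x}
  b3: def={f} ue={h}
  b4: def={h} ue={h}
  b5: def={x,y} ue=∅
  b6: def={x} ue={f,x}

Live sets:
  b0: in=∅ out={y}
  b1: in={y} out={x,y}
  b2: in={x,y} out={h,x,y}
  b3: in={h,x,y} out={f,h,x,y}
  b4: in={f,h,x} out={f,x}
  b5: in={f} out={f,x}
  b6: in={f,x} out=∅

live-out(b2) = ["h", "x", "y"]

Answer: ["h", "x", "y"]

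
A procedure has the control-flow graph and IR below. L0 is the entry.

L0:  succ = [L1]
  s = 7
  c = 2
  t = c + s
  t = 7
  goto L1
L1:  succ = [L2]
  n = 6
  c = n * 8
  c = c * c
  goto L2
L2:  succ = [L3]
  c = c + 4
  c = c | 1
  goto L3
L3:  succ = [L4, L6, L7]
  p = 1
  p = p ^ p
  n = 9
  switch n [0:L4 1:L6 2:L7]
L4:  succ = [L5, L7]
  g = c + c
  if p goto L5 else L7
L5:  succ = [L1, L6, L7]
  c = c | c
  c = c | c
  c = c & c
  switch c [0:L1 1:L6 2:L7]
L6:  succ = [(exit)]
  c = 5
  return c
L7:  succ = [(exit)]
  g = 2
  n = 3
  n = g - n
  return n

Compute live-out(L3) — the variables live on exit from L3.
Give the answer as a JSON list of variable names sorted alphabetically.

Answer: ["c", "p"]

Analysis:
Block summaries:
  L0: {c,s,t} / ∅
  L1: {c,n} / ∅
  L2: {c} / {c}
  L3: {n,p} / ∅
  L4: {g} / {c,p}
  L5: {c} / {c}
  L6: {c} / ∅
  L7: {g,n} / ∅

Live sets:
  live L0: ∅→∅
  live L1: ∅→{c}
  live L2: {c}→{c}
  live L3: {c}→{c,p}
  live L4: {c,p}→{c}
  live L5: {c}→∅
  live L6: ∅→∅
  live L7: ∅→∅

live-out(L3) = ["c", "p"]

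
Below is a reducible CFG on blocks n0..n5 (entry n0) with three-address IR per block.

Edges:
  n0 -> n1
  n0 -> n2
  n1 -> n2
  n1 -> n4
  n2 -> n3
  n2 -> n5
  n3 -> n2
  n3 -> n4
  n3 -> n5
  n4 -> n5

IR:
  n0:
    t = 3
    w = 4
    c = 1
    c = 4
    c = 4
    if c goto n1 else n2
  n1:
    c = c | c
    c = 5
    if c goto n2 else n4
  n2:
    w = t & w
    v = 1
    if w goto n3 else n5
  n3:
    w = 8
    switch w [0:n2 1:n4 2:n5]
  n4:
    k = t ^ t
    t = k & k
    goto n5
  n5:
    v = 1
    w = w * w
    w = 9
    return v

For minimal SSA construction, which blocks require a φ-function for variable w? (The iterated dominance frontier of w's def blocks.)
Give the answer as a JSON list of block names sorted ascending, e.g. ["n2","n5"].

idom tree: n1←n0 n2←n0 n3←n2 n4←n0 n5←n0
Join-block Dom:
  n2: preds {n0,n1,n3}: {n0} ∩ {n0,n1} ∩ {n0,n2,n3} = {n0}; idom=n0
  n4: preds {n1,n3}: {n0,n1} ∩ {n0,n2,n3} = {n0}; idom=n0
  n5: preds {n2,n3,n4}: {n0,n2} ∩ {n0,n2,n3} ∩ {n0,n4} = {n0}; idom=n0

Frontier:
  n2←n0: walk · to n0
  n2←n1: walk n1 to n0
  n2←n3: walk n3→n2 to n0
  n4←n1: walk n1 to n0
  n4←n3: walk n3→n2 to n0
  n5←n2: walk n2 to n0
  n5←n3: walk n3→n2 to n0
  n5←n4: walk n4 to n0
  n0 → ∅
  n1 → {n2,n4}
  n2 → {n2,n4,n5}
  n3 → {n2,n4,n5}
  n4 → {n5}
  n5 → ∅

φ for w: defs {n0,n2,n3,n5}
  DF⁺ = {n2,n4,n5}

Answer: ["n2", "n4", "n5"]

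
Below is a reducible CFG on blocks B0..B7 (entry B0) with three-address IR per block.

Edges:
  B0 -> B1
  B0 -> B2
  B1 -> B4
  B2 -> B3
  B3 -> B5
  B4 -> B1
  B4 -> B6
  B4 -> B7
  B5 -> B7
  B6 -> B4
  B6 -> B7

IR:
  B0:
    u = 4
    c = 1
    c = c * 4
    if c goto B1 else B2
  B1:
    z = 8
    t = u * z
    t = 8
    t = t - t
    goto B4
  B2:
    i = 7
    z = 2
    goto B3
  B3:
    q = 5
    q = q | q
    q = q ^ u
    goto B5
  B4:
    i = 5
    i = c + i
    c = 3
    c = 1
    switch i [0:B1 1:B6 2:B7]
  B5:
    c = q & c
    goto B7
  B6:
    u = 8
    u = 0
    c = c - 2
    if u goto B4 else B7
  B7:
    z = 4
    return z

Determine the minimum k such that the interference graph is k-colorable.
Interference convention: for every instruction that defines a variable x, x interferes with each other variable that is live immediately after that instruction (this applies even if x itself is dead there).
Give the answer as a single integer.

Per-block:
  B0: def={c,u} ue=∅
  B1: def={t,z} ue={u}
  B2: def={i,z} ue=∅
  B3: def={q} ue={u}
  B4: def={c,i} ue={c}
  B5: def={c} ue={c,q}
  B6: def={c,u} ue={c}
  B7: def={z} ue=∅

Live sets:
  B0 li=∅ lo={c,u}
  B1 li={c,u} lo={c,u}
  B2 li={c,u} lo={c,u}
  B3 li={c,u} lo={c,q}
  B4 li={c,u} lo={c,u}
  B5 li={c,q} lo=∅
  B6 li={c} lo={c,u}
  B7 li=∅ lo=∅

Conflict graph:
  c↔{i,q,t,u,z}
  i↔{c,u}
  q↔{c,u}
  t↔{c,u}
  u↔{c,i,q,t,z}
  z↔{c,u}

Colouring:
  clique {c,i,u} ⇒ need ≥ 3
  3-colouring: r0={c}  r1={u}  r2={i,q,t,z}
  χ = 3

Answer: 3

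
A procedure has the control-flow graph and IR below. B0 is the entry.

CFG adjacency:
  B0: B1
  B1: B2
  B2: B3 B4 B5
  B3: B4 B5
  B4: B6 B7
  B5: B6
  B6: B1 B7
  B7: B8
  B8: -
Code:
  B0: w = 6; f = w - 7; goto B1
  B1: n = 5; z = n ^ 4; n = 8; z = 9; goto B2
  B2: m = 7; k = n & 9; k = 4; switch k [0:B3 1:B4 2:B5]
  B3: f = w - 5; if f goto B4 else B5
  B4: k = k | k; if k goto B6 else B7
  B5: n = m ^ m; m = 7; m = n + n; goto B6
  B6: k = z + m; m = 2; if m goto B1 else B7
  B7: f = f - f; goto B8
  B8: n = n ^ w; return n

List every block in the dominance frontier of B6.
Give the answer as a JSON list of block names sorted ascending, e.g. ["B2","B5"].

idom tree: B1←B0 B2←B1 B3←B2 B4←B2 B5←B2 B6←B2 B7←B2 B8←B7
Dom at joins:
  B1: preds {B0,B6}: {B0} ∩ {B0,B1,B2,B6} = {B0}; idom=B0
  B4: preds {B2,B3}: {B0,B1,B2} ∩ {B0,B1,B2,B3} = {B0,B1,B2}; idom=B2
  B5: preds {B2,B3}: {B0,B1,B2} ∩ {B0,B1,B2,B3} = {B0,B1,B2}; idom=B2
  B6: preds {B4,B5}: {B0,B1,B2,B4} ∩ {B0,B1,B2,B5} = {B0,B1,B2}; idom=B2
  B7: preds {B4,B6}: {B0,B1,B2,B4} ∩ {B0,B1,B2,B6} = {B0,B1,B2}; idom=B2

DF derivation:
  B1←B0: walk · to B0
  B1←B6: walk B6→B2→B1 to B0
  B4←B2: walk · to B2
  B4←B3: walk B3 to B2
  B5←B2: walk · to B2
  B5←B3: walk B3 to B2
  B6←B4: walk B4 to B2
  B6←B5: walk B5 to B2
  B7←B4: walk B4 to B2
  B7←B6: walk B6 to B2
  B0: DF=∅
  B1: DF={B1}
  B2: DF={B1}
  B3: DF={B4,B5}
  B4: DF={B6,B7}
  B5: DF={B6}
  B6: DF={B1,B7}
  B7: DF=∅
  B8: DF=∅

DF(B6) = ["B1", "B7"]

Answer: ["B1", "B7"]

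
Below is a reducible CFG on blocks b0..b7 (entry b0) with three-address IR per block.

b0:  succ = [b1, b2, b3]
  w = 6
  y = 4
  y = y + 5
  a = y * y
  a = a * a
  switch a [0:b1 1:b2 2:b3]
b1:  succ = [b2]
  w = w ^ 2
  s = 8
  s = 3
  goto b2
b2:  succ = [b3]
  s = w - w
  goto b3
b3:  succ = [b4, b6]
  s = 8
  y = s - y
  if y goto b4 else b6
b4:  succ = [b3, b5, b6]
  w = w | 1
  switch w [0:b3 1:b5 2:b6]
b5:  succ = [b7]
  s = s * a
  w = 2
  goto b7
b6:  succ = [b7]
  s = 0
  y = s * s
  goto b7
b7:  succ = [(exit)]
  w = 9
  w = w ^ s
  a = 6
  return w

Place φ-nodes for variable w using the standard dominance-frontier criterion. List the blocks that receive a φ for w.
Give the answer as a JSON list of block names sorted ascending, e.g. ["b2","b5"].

Answer: ["b2", "b3", "b6", "b7"]

Derivation:
idom tree: b1←b0 b2←b0 b3←b0 b4←b3 b5←b4 b6←b3 b7←b3
Dom∩ at merges:
  b2: preds {b0,b1}: {b0} ∩ {b0,b1} = {b0}; idom=b0
  b3: preds {b0,b2,b4}: {b0} ∩ {b0,b2} ∩ {b0,b3,b4} = {b0}; idom=b0
  b6: preds {b3,b4}: {b0,b3} ∩ {b0,b3,b4} = {b0,b3}; idom=b3
  b7: preds {b5,b6}: {b0,b3,b4,b5} ∩ {b0,b3,b6} = {b0,b3}; idom=b3

DF walk-up:
  b2←b0: walk · to b0
  b2←b1: walk b1 to b0
  b3←b0: walk · to b0
  b3←b2: walk b2 to b0
  b3←b4: walk b4→b3 to b0
  b6←b3: walk · to b3
  b6←b4: walk b4 to b3
  b7←b5: walk b5→b4 to b3
  b7←b6: walk b6 to b3
  DF(b0)=∅
  DF(b1)={b2}
  DF(b2)={b3}
  DF(b3)={b3}
  DF(b4)={b3,b6,b7}
  DF(b5)={b7}
  DF(b6)={b7}
  DF(b7)=∅

φ for w: defs {b0,b1,b4,b5,b7}
  DF⁺ = {b2,b3,b6,b7}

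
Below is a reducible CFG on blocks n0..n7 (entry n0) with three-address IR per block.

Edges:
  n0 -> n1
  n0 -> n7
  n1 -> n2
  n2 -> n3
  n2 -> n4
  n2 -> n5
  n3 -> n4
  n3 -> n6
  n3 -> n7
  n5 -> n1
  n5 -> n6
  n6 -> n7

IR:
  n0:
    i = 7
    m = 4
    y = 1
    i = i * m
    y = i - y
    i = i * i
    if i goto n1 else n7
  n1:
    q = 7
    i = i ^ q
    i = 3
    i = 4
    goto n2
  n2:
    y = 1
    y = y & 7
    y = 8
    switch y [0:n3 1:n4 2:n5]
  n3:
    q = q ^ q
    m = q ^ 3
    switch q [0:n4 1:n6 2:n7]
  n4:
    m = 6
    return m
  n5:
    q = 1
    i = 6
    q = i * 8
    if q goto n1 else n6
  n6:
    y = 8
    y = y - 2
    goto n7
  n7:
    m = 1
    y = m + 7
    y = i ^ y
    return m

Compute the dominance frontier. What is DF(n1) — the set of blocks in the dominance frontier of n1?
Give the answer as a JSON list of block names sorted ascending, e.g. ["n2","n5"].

Answer: ["n1", "n7"]

Derivation:
idom tree: n1←n0 n2←n1 n3←n2 n4←n2 n5←n2 n6←n2 n7←n0
Dom at joins:
  n1: preds {n0,n5}: {n0} ∩ {n0,n1,n2,n5} = {n0}; idom=n0
  n4: preds {n2,n3}: {n0,n1,n2} ∩ {n0,n1,n2,n3} = {n0,n1,n2}; idom=n2
  n6: preds {n3,n5}: {n0,n1,n2,n3} ∩ {n0,n1,n2,n5} = {n0,n1,n2}; idom=n2
  n7: preds {n0,n3,n6}: {n0} ∩ {n0,n1,n2,n3} ∩ {n0,n1,n2,n6} = {n0}; idom=n0

DF derivation:
  join n1 pred n0: · stop@n0
  join n1 pred n5: n5→n2→n1 stop@n0
  join n4 pred n2: · stop@n2
  join n4 pred n3: n3 stop@n2
  join n6 pred n3: n3 stop@n2
  join n6 pred n5: n5 stop@n2
  join n7 pred n0: · stop@n0
  join n7 pred n3: n3→n2→n1 stop@n0
  join n7 pred n6: n6→n2→n1 stop@n0
  n0 → ∅
  n1 → {n1,n7}
  n2 → {n1,n7}
  n3 → {n4,n6,n7}
  n4 → ∅
  n5 → {n1,n6}
  n6 → {n7}
  n7 → ∅

DF(n1) = ["n1", "n7"]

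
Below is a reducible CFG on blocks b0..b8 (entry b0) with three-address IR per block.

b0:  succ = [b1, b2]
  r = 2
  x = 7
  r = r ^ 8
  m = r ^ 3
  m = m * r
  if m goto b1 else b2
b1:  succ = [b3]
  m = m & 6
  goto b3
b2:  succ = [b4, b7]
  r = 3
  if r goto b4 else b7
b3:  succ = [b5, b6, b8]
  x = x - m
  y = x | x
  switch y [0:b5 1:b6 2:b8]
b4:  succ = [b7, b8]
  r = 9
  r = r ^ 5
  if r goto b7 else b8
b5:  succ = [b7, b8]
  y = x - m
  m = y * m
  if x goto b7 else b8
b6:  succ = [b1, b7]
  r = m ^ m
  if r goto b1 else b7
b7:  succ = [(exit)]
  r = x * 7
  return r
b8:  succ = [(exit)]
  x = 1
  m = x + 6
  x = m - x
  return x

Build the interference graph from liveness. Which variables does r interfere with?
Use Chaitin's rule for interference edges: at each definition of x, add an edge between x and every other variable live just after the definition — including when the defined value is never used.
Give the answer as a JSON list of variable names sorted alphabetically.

Answer: ["m", "x"]

Derivation:
Per-block:
  b0 def {m,r,x} use ∅
  b1 def {m} use {m}
  b2 def {r} use ∅
  b3 def {x,y} use {m,x}
  b4 def {r} use ∅
  b5 def {m,y} use {m,x}
  b6 def {r} use {m}
  b7 def {r} use {x}
  b8 def {m,x} use ∅

Backward fixpoint:
  b0 li=∅ lo={m,x}
  b1 li={m,x} lo={m,x}
  b2 li={x} lo={x}
  b3 li={m,x} lo={m,x}
  b4 li={x} lo={x}
  b5 li={m,x} lo={x}
  b6 li={m,x} lo={m,x}
  b7 li={x} lo=∅
  b8 li=∅ lo=∅

Interference:
  m↔{r,x,y}
  r↔{m,x}
  x↔{m,r,y}
  y↔{m,x}

N(r) = ["m", "x"]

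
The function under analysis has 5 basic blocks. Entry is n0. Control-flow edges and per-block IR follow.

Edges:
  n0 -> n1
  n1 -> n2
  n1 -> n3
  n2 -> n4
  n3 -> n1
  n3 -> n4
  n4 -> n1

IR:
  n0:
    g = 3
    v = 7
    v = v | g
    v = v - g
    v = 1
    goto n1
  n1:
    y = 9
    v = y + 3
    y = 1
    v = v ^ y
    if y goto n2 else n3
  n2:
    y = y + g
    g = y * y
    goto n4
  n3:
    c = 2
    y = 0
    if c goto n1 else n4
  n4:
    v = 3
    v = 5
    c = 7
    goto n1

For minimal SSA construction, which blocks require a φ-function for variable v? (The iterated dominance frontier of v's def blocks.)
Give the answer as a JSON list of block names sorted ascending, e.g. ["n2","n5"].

idom tree: n1←n0 n2←n1 n3←n1 n4←n1
Dom∩ at merges:
  n1: preds {n0,n3,n4}: {n0} ∩ {n0,n1,n3} ∩ {n0,n1,n4} = {n0}; idom=n0
  n4: preds {n2,n3}: {n0,n1,n2} ∩ {n0,n1,n3} = {n0,n1}; idom=n1

DF derivation:
  join n1 pred n0: · stop@n0
  join n1 pred n3: n3→n1 stop@n0
  join n1 pred n4: n4→n1 stop@n0
  join n4 pred n2: n2 stop@n1
  join n4 pred n3: n3 stop@n1
  n0: DF=∅
  n1: DF={n1}
  n2: DF={n4}
  n3: DF={n1,n4}
  n4: DF={n1}

φ for v: defs {n0,n1,n4}
  DF⁺ = {n1}

Answer: ["n1"]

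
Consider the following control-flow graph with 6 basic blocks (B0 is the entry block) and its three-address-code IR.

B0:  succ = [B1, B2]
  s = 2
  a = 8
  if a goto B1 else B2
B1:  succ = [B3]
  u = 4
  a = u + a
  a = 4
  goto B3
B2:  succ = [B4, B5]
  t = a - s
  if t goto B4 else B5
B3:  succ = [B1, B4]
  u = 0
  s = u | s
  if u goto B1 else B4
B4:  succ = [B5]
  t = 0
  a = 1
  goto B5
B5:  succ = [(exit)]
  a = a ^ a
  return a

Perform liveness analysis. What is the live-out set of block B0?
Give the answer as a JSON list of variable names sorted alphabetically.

def/use:
  B0: {a,s} / ∅
  B1: {a,u} / {a}
  B2: {t} / {a,s}
  B3: {s,u} / {s}
  B4: {a,t} / ∅
  B5: {a} / {a}

Liveness:
  B0: in=∅ out={a,s}
  B1: in={a,s} out={a,s}
  B2: in={a,s} out={a}
  B3: in={a,s} out={a,s}
  B4: in=∅ out={a}
  B5: in={a} out=∅

live-out(B0) = ["a", "s"]

Answer: ["a", "s"]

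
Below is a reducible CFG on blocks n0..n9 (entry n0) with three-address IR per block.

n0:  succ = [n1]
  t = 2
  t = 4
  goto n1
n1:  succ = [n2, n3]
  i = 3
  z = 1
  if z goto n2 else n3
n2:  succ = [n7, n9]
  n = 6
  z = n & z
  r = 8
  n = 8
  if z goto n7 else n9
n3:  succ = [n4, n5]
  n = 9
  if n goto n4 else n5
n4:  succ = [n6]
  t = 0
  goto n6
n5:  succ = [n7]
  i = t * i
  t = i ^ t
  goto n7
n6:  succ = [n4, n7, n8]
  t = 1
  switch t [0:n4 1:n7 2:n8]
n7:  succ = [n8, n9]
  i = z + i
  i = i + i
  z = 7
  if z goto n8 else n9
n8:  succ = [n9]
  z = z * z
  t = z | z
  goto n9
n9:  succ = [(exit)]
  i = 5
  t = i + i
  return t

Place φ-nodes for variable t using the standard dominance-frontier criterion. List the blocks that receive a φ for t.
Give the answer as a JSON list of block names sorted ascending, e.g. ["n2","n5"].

Answer: ["n4", "n7", "n8", "n9"]

Analysis:
idom tree: n1←n0 n2←n1 n3←n1 n4←n3 n5←n3 n6←n4 n7←n1 n8←n1 n9←n1
Join-block Dom:
  n4: preds {n3,n6}: {n0,n1,n3} ∩ {n0,n1,n3,n4,n6} = {n0,n1,n3}; idom=n3
  n7: preds {n2,n5,n6}: {n0,n1,n2} ∩ {n0,n1,n3,n5} ∩ {n0,n1,n3,n4,n6} = {n0,n1}; idom=n1
  n8: preds {n6,n7}: {n0,n1,n3,n4,n6} ∩ {n0,n1,n7} = {n0,n1}; idom=n1
  n9: preds {n2,n7,n8}: {n0,n1,n2} ∩ {n0,n1,n7} ∩ {n0,n1,n8} = {n0,n1}; idom=n1

DF derivation:
  join n4 pred n3: · stop@n3
  join n4 pred n6: n6→n4 stop@n3
  join n7 pred n2: n2 stop@n1
  join n7 pred n5: n5→n3 stop@n1
  join n7 pred n6: n6→n4→n3 stop@n1
  join n8 pred n6: n6→n4→n3 stop@n1
  join n8 pred n7: n7 stop@n1
  join n9 pred n2: n2 stop@n1
  join n9 pred n7: n7 stop@n1
  join n9 pred n8: n8 stop@n1
  DF(n0)=∅
  DF(n1)=∅
  DF(n2)={n7,n9}
  DF(n3)={n7,n8}
  DF(n4)={n4,n7,n8}
  DF(n5)={n7}
  DF(n6)={n4,n7,n8}
  DF(n7)={n8,n9}
  DF(n8)={n9}
  DF(n9)=∅

φ for t: defs {n0,n4,n5,n6,n8,n9}
  DF⁺ = {n4,n7,n8,n9}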